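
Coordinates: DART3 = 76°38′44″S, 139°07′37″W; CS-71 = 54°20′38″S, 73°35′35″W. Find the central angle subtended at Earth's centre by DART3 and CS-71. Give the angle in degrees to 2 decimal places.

DART3: φ = -76.64556°, λ = -139.12694°
CS-71: φ = -54.34389°, λ = -73.59306°
Δφ = 22.3017°,  Δλ = 65.5339°
a = sin²(Δφ/2) + cos φ₁ cos φ₂ sin²(Δλ/2) = 0.076840
c = 2·arcsin(√a) = 0.561756 rad = 32.1863°

32.19°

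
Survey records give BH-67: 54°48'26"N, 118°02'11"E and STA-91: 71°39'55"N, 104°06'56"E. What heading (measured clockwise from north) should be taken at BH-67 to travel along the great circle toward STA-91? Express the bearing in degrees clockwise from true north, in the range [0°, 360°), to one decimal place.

BH-67: φ = +54.80722°, λ = +118.03639°
STA-91: φ = +71.66528°, λ = +104.11556°
Δλ = -13.9208°
y = sin Δλ · cos φ₂ = -0.075679
x = cos φ₁ sin φ₂ − sin φ₁ cos φ₂ cos Δλ = 0.297552
θ = atan2(y, x) = -14.2700° → 345.7300° (mod 360°)

345.7°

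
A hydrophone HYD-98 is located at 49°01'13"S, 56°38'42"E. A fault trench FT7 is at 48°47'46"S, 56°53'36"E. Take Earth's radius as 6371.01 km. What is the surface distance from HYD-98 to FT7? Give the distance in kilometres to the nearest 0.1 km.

30.8 km

HYD-98: φ = -49.02028°, λ = +56.64500°
FT7: φ = -48.79611°, λ = +56.89333°
Δφ = 0.2242°,  Δλ = 0.2483°
a = sin²(Δφ/2) + cos φ₁ cos φ₂ sin²(Δλ/2) = 0.000006
c = 2·arcsin(√a) = 0.004840 rad = 0.2773°
d = R·c = 6371.01 × 0.004840 = 30.8 km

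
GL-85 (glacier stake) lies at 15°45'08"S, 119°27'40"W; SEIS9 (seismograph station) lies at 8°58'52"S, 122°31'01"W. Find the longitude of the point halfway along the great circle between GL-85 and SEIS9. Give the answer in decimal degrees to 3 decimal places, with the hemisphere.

GL-85: φ = -15.75222°, λ = -119.46111°
SEIS9: φ = -8.98111°, λ = -122.51694°
Bx = cos φ₂ cos Δλ = 0.986335,  By = cos φ₂ sin Δλ = -0.052655
φₘ = atan2(sin φ₁ + sin φ₂, √((cos φ₁ + Bx)² + By²)) = -12.37093°
λₘ = λ₁ + atan2(By, cos φ₁ + Bx) = -121.00885°

121.009°W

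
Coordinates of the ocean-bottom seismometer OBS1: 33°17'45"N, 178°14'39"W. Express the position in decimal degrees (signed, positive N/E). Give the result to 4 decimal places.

+33.2958°, -178.2442°

lat: 33.2958° N → +33.2958°
lon: 178.2442° W → -178.2442°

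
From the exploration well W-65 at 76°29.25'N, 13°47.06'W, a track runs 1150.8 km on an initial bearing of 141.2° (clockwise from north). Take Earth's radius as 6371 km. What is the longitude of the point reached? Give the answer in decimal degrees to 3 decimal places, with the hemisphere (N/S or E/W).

3.312°E

W-65: φ = +76.48750°, λ = -13.78433°
δ = d/R = 1150.8/6371 = 0.180631 rad
φ₂ = arcsin(sin φ₁ cos δ + cos φ₁ sin δ cos θ)
   = arcsin(0.97232·0.98373 + 0.23366·0.17965·-0.77934) = 67.48598°
λ₂ = λ₁ + atan2(sin θ sin δ cos φ₁, cos δ − sin φ₁ sin φ₂) = 3.31234°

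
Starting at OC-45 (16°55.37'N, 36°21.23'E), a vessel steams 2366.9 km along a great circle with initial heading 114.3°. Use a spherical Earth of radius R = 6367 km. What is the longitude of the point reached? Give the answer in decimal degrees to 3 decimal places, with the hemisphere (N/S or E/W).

OC-45: φ = +16.92283°, λ = +36.35383°
δ = d/R = 2366.9/6367 = 0.371745 rad
φ₂ = arcsin(sin φ₁ cos δ + cos φ₁ sin δ cos θ)
   = arcsin(0.29108·0.93169 + 0.95670·0.36324·-0.41151) = 7.36528°
λ₂ = λ₁ + atan2(sin θ sin δ cos φ₁, cos δ − sin φ₁ sin φ₂) = 55.85427°

55.854°E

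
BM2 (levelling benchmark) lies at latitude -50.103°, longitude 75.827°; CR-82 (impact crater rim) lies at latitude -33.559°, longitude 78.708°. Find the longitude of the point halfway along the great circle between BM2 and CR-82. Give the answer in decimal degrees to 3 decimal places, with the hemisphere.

77.455°E

Bx = cos φ₂ cos Δλ = 0.832264,  By = cos φ₂ sin Δλ = 0.041884
φₘ = atan2(sin φ₁ + sin φ₂, √((cos φ₁ + Bx)² + By²)) = -41.83985°
λₘ = λ₁ + atan2(By, cos φ₁ + Bx) = 77.45499°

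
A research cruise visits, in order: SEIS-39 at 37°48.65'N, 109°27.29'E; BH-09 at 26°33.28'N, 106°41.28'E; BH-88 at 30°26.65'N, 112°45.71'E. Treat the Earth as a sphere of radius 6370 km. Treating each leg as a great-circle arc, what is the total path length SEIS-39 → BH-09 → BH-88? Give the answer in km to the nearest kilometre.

2012 km

SEIS-39: φ = +37.81083°, λ = +109.45483°
BH-09: φ = +26.55467°, λ = +106.68800°
BH-88: φ = +30.44417°, λ = +112.76183°
SEIS-39→BH-09: c = 0.200634 rad, d = 1278.04 km
BH-09→BH-88: c = 0.115236 rad, d = 734.06 km
Total = 1278.04 + 734.06 = 2012.09 km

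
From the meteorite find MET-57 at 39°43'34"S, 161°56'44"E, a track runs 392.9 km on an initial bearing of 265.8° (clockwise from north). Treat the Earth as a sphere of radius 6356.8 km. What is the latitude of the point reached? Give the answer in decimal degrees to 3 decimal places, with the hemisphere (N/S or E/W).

39.895°S

MET-57: φ = -39.72611°, λ = +161.94556°
δ = d/R = 392.9/6356.8 = 0.061808 rad
φ₂ = arcsin(sin φ₁ cos δ + cos φ₁ sin δ cos θ)
   = arcsin(-0.63912·0.99809 + 0.76911·0.06177·-0.07324) = -39.89460°
λ₂ = λ₁ + atan2(sin θ sin δ cos φ₁, cos δ − sin φ₁ sin φ₂) = 157.34017°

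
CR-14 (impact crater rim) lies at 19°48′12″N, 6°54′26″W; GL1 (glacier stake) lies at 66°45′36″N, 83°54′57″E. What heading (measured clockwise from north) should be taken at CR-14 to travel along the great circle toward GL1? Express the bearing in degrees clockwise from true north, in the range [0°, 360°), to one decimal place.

24.5°

CR-14: φ = +19.80333°, λ = -6.90722°
GL1: φ = +66.76000°, λ = +83.91583°
Δλ = 90.8231°
y = sin Δλ · cos φ₂ = 0.394543
x = cos φ₁ sin φ₂ − sin φ₁ cos φ₂ cos Δλ = 0.866440
θ = atan2(y, x) = 24.4827° → 24.4827° (mod 360°)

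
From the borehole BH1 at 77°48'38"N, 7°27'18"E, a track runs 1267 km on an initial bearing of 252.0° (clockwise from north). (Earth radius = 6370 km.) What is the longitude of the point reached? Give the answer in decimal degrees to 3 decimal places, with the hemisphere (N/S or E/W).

27.718°W

BH1: φ = +77.81056°, λ = +7.45500°
δ = d/R = 1267/6370 = 0.198901 rad
φ₂ = arcsin(sin φ₁ cos δ + cos φ₁ sin δ cos θ)
   = arcsin(0.97745·0.98028 + 0.21114·0.19759·-0.30902) = 70.96003°
λ₂ = λ₁ + atan2(sin θ sin δ cos φ₁, cos δ − sin φ₁ sin φ₂) = -27.71776°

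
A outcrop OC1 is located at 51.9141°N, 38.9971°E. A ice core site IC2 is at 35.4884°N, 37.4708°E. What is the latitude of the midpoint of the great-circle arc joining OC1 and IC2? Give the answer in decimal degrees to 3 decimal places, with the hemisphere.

43.704°N

Bx = cos φ₂ cos Δλ = 0.813944,  By = cos φ₂ sin Δλ = -0.021688
φₘ = atan2(sin φ₁ + sin φ₂, √((cos φ₁ + Bx)² + By²)) = 43.70374°
λₘ = λ₁ + atan2(By, cos φ₁ + Bx) = 38.12868°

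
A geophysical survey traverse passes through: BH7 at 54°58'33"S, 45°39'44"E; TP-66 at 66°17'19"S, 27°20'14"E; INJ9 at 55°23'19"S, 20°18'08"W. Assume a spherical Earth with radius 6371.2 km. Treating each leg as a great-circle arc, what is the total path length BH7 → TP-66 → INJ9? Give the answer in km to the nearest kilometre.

4357 km

BH7: φ = -54.97583°, λ = +45.66222°
TP-66: φ = -66.28861°, λ = +27.33722°
INJ9: φ = -55.38861°, λ = -20.30222°
BH7→TP-66: c = 0.250183 rad, d = 1593.97 km
TP-66→INJ9: c = 0.433624 rad, d = 2762.70 km
Total = 1593.97 + 2762.70 = 4356.67 km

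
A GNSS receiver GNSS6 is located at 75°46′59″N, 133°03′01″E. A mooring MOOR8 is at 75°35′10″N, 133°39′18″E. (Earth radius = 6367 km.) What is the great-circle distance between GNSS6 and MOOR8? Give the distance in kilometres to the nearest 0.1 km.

GNSS6: φ = +75.78306°, λ = +133.05028°
MOOR8: φ = +75.58611°, λ = +133.65500°
Δφ = -0.1969°,  Δλ = 0.6047°
a = sin²(Δφ/2) + cos φ₁ cos φ₂ sin²(Δλ/2) = 0.000005
c = 2·arcsin(√a) = 0.004316 rad = 0.2473°
d = R·c = 6367 × 0.004316 = 27.5 km

27.5 km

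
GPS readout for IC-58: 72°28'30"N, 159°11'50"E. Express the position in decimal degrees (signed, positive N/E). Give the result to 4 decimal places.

lat: 72.4750° N → +72.4750°
lon: 159.1972° E → +159.1972°

+72.4750°, +159.1972°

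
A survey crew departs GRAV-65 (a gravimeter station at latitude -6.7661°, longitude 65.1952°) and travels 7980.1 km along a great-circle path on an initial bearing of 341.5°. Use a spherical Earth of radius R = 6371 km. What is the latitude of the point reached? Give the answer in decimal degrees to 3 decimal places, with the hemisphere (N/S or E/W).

59.045°N

δ = d/R = 7980.1/6371 = 1.252566 rad
φ₂ = arcsin(sin φ₁ cos δ + cos φ₁ sin δ cos θ)
   = arcsin(-0.11782·0.31289 + 0.99304·0.94979·0.94832) = 59.04514°
λ₂ = λ₁ + atan2(sin θ sin δ cos φ₁, cos δ − sin φ₁ sin φ₂) = 29.32751°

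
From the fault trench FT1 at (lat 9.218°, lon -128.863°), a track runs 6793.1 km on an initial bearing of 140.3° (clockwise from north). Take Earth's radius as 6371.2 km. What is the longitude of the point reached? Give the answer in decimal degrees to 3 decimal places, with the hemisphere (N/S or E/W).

δ = d/R = 6793.1/6371.2 = 1.066220 rad
φ₂ = arcsin(sin φ₁ cos δ + cos φ₁ sin δ cos θ)
   = arcsin(0.16019·0.48344 + 0.98709·0.87538·-0.76940) = -35.97104°
λ₂ = λ₁ + atan2(sin θ sin δ cos φ₁, cos δ − sin φ₁ sin φ₂) = -85.16071°

85.161°W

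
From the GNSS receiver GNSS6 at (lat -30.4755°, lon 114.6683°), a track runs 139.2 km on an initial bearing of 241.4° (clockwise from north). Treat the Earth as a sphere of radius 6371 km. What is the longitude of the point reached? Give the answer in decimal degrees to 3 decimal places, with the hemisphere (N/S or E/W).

δ = d/R = 139.2/6371 = 0.021849 rad
φ₂ = arcsin(sin φ₁ cos δ + cos φ₁ sin δ cos θ)
   = arcsin(-0.50717·0.99976 + 0.86185·0.02185·-0.47869) = -31.06847°
λ₂ = λ₁ + atan2(sin θ sin δ cos φ₁, cos δ − sin φ₁ sin φ₂) = 113.38512°

113.385°E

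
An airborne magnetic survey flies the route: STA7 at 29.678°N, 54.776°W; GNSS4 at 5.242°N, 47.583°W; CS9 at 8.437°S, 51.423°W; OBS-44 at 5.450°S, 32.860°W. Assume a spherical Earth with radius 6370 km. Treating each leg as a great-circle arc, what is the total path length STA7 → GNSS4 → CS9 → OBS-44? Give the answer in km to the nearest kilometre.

6474 km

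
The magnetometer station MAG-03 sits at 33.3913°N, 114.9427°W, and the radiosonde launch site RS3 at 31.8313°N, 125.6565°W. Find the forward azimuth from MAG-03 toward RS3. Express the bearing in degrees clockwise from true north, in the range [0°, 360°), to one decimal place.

263.1°

Δλ = -10.7138°
y = sin Δλ · cos φ₂ = -0.157944
x = cos φ₁ sin φ₂ − sin φ₁ cos φ₂ cos Δλ = -0.019073
θ = atan2(y, x) = -96.8855° → 263.1145° (mod 360°)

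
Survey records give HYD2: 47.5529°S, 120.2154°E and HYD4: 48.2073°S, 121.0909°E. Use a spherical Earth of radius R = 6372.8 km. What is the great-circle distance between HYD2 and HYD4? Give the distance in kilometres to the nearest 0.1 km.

97.8 km

Δφ = -0.6544°,  Δλ = 0.8755°
a = sin²(Δφ/2) + cos φ₁ cos φ₂ sin²(Δλ/2) = 0.000059
c = 2·arcsin(√a) = 0.015345 rad = 0.8792°
d = R·c = 6372.8 × 0.015345 = 97.8 km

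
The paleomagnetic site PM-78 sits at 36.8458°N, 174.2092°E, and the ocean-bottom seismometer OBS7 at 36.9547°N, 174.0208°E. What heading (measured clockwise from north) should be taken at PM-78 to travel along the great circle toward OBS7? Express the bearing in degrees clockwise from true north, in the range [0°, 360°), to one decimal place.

Δλ = -0.1884°
y = sin Δλ · cos φ₂ = -0.002628
x = cos φ₁ sin φ₂ − sin φ₁ cos φ₂ cos Δλ = 0.001903
θ = atan2(y, x) = -54.0833° → 305.9167° (mod 360°)

305.9°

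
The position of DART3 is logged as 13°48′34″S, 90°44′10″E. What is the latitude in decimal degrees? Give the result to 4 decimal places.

13.8094°S

13° + 48′/60 + 34″/3600 = 13 + 0.80000 + 0.00944 = 13.8094°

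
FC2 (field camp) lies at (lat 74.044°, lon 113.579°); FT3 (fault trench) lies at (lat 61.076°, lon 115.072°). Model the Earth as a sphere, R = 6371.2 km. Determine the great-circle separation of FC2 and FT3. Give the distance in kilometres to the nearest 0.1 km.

Δφ = -12.9680°,  Δλ = 1.4930°
a = sin²(Δφ/2) + cos φ₁ cos φ₂ sin²(Δλ/2) = 0.012775
c = 2·arcsin(√a) = 0.226535 rad = 12.9795°
d = R·c = 6371.2 × 0.226535 = 1443.3 km

1443.3 km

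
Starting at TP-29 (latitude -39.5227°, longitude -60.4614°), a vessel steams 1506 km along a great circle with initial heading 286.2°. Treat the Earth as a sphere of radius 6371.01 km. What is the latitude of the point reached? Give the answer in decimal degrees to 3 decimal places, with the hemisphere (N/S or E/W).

34.631°S

δ = d/R = 1506/6371.01 = 0.236383 rad
φ₂ = arcsin(sin φ₁ cos δ + cos φ₁ sin δ cos θ)
   = arcsin(-0.63638·0.97219 + 0.77137·0.23419·0.27899) = -34.63094°
λ₂ = λ₁ + atan2(sin θ sin δ cos φ₁, cos δ − sin φ₁ sin φ₂) = -76.32285°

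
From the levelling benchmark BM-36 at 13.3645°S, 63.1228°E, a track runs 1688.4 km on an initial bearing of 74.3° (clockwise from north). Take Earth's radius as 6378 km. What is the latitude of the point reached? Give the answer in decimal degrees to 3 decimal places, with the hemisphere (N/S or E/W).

8.871°S

δ = d/R = 1688.4/6378 = 0.264722 rad
φ₂ = arcsin(sin φ₁ cos δ + cos φ₁ sin δ cos θ)
   = arcsin(-0.23115·0.96517 + 0.97292·0.26164·0.27060) = -8.87100°
λ₂ = λ₁ + atan2(sin θ sin δ cos φ₁, cos δ − sin φ₁ sin φ₂) = 77.89221°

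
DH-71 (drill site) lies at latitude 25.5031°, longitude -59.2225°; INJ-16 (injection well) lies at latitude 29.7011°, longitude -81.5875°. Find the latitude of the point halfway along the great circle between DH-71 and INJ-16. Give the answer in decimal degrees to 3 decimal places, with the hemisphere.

28.055°N

Bx = cos φ₂ cos Δλ = 0.803283,  By = cos φ₂ sin Δλ = -0.330515
φₘ = atan2(sin φ₁ + sin φ₂, √((cos φ₁ + Bx)² + By²)) = 28.05532°
λₘ = λ₁ + atan2(By, cos φ₁ + Bx) = -70.18796°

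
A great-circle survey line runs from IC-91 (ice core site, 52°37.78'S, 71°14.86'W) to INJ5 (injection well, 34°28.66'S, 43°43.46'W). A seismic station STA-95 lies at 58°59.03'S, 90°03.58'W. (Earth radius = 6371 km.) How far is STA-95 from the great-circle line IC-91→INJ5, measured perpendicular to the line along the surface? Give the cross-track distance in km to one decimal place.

IC-91: φ = -52.62967°, λ = -71.24767°
INJ5: φ = -34.47767°, λ = -43.72433°
STA-95: φ = -58.98383°, λ = -90.05967°
δ₁₃ = central angle IC-91→STA-95 = 0.214185 rad  (haversine)
θ₁₃ = bearing IC-91→STA-95 = 231.420°,  θ₁₂ = bearing IC-91→INJ5 = 58.070°
dₓₜ = R·arcsin(sin δ₁₃ · sin(θ₁₃ − θ₁₂)) = 6371·arcsin(0.21255·sin(173.350°)) = 156.832 km
|dₓₜ| = 156.832 km

156.8 km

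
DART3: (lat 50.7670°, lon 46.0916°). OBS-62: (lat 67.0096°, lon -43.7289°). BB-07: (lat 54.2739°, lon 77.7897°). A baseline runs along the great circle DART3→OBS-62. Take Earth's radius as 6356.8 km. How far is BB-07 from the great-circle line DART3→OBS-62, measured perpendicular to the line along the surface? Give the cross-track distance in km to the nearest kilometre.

δ₁₃ = central angle DART3→BB-07 = 0.339152 rad  (haversine)
θ₁₃ = bearing DART3→BB-07 = 67.253°,  θ₁₂ = bearing DART3→OBS-62 = 326.102°
dₓₜ = R·arcsin(sin δ₁₃ · sin(θ₁₃ − θ₁₂)) = 6356.8·arcsin(0.33269·sin(-258.849°)) = 2113.637 km
|dₓₜ| = 2113.637 km

2114 km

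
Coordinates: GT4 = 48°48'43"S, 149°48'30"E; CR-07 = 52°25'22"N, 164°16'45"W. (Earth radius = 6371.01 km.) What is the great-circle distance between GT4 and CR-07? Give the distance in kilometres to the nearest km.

GT4: φ = -48.81194°, λ = +149.80833°
CR-07: φ = +52.42278°, λ = -164.27917°
Δφ = 101.2347°,  Δλ = 45.9125°
a = sin²(Δφ/2) + cos φ₁ cos φ₂ sin²(Δλ/2) = 0.658506
c = 2·arcsin(√a) = 1.893373 rad = 108.4823°
d = R·c = 6371.01 × 1.893373 = 12062.7 km

12063 km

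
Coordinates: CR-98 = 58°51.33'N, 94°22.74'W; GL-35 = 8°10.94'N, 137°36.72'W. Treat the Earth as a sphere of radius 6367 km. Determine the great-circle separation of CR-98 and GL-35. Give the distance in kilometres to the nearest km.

CR-98: φ = +58.85550°, λ = -94.37900°
GL-35: φ = +8.18233°, λ = -137.61200°
Δφ = -50.6732°,  Δλ = -43.2330°
a = sin²(Δφ/2) + cos φ₁ cos φ₂ sin²(Δλ/2) = 0.252604
c = 2·arcsin(√a) = 1.053202 rad = 60.3440°
d = R·c = 6367 × 1.053202 = 6705.7 km

6706 km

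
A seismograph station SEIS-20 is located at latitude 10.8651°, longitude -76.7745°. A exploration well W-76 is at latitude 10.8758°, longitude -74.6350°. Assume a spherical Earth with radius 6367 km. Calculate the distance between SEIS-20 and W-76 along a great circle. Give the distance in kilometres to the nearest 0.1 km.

233.5 km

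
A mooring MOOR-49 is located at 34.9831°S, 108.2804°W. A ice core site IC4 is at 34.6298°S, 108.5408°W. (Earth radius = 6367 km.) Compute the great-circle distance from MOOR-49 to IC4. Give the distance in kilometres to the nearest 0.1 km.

45.9 km

Δφ = 0.3533°,  Δλ = -0.2604°
a = sin²(Δφ/2) + cos φ₁ cos φ₂ sin²(Δλ/2) = 0.000013
c = 2·arcsin(√a) = 0.007208 rad = 0.4130°
d = R·c = 6367 × 0.007208 = 45.9 km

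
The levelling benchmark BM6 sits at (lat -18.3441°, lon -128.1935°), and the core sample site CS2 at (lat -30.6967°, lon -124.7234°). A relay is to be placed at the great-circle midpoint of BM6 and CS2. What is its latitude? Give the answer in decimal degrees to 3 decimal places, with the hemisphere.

Bx = cos φ₂ cos Δλ = 0.858305,  By = cos φ₂ sin Δλ = 0.052047
φₘ = atan2(sin φ₁ + sin φ₂, √((cos φ₁ + Bx)² + By²)) = -24.53030°
λₘ = λ₁ + atan2(By, cos φ₁ + Bx) = -126.54412°

24.530°S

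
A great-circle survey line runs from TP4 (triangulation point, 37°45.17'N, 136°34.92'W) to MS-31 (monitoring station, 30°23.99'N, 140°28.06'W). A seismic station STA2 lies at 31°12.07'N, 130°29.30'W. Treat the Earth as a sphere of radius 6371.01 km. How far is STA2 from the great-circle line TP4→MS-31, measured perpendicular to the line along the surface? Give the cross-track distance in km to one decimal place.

824.1 km

TP4: φ = +37.75283°, λ = -136.58200°
MS-31: φ = +30.39983°, λ = -140.46767°
STA2: φ = +31.20117°, λ = -130.48833°
δ₁₃ = central angle TP4→STA2 = 0.144013 rad  (haversine)
θ₁₃ = bearing TP4→STA2 = 140.752°,  θ₁₂ = bearing TP4→MS-31 = 204.753°
dₓₜ = R·arcsin(sin δ₁₃ · sin(θ₁₃ − θ₁₂)) = 6371.01·arcsin(0.14352·sin(-64.001°)) = -824.105 km
|dₓₜ| = 824.105 km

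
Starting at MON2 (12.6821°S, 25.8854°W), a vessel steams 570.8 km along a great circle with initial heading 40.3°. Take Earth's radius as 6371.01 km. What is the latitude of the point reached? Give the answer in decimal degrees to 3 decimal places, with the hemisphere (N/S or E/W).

8.748°S

δ = d/R = 570.8/6371.01 = 0.089593 rad
φ₂ = arcsin(sin φ₁ cos δ + cos φ₁ sin δ cos θ)
   = arcsin(-0.21954·0.99599 + 0.97560·0.08947·0.76267) = -8.74789°
λ₂ = λ₁ + atan2(sin θ sin δ cos φ₁, cos δ − sin φ₁ sin φ₂) = -22.52872°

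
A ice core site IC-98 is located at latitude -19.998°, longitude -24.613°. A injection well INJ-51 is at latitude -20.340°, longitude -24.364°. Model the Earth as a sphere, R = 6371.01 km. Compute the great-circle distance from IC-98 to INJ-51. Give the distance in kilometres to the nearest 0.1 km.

46.1 km

Δφ = -0.3420°,  Δλ = 0.2490°
a = sin²(Δφ/2) + cos φ₁ cos φ₂ sin²(Δλ/2) = 0.000013
c = 2·arcsin(√a) = 0.007230 rad = 0.4142°
d = R·c = 6371.01 × 0.007230 = 46.1 km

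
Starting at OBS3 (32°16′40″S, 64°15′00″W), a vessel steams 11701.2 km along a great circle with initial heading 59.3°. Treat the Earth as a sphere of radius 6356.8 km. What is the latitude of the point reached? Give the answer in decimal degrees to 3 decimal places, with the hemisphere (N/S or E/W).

33.947°N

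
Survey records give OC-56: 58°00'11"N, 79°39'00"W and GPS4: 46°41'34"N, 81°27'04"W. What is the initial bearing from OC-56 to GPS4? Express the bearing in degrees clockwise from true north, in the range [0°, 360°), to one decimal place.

186.3°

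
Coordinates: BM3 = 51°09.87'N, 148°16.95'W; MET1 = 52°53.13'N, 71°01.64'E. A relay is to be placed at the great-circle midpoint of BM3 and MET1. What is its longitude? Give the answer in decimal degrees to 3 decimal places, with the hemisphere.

144.456°E

BM3: φ = +51.16450°, λ = -148.28250°
MET1: φ = +52.88550°, λ = +71.02733°
Bx = cos φ₂ cos Δλ = -0.466877,  By = cos φ₂ sin Δλ = -0.382268
φₘ = atan2(sin φ₁ + sin φ₂, √((cos φ₁ + Bx)² + By²)) = 75.26847°
λₘ = λ₁ + atan2(By, cos φ₁ + Bx) = 144.45615°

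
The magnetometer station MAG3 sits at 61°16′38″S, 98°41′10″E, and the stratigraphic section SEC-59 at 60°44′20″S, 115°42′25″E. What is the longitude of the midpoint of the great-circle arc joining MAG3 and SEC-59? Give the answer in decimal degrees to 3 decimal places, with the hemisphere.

107.269°E

MAG3: φ = -61.27722°, λ = +98.68611°
SEC-59: φ = -60.73889°, λ = +115.70694°
Bx = cos φ₂ cos Δλ = 0.467381,  By = cos φ₂ sin Δλ = 0.143078
φₘ = atan2(sin φ₁ + sin φ₂, √((cos φ₁ + Bx)² + By²)) = -61.27619°
λₘ = λ₁ + atan2(By, cos φ₁ + Bx) = 107.26921°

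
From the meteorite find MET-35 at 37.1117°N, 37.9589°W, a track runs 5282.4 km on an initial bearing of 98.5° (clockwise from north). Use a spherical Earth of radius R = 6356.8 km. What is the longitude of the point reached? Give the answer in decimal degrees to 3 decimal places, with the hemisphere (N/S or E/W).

δ = d/R = 5282.4/6356.8 = 0.830984 rad
φ₂ = arcsin(sin φ₁ cos δ + cos φ₁ sin δ cos θ)
   = arcsin(0.60337·0.67415 + 0.79746·0.73860·-0.14781) = 18.64491°
λ₂ = λ₁ + atan2(sin θ sin δ cos φ₁, cos δ − sin φ₁ sin φ₂) = 12.47974°

12.480°E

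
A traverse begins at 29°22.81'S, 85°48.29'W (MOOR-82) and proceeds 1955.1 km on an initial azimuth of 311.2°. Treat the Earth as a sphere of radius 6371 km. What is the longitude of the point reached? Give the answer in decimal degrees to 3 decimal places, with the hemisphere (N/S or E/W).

99.563°W

MOOR-82: φ = -29.38017°, λ = -85.80483°
δ = d/R = 1955.1/6371 = 0.306875 rad
φ₂ = arcsin(sin φ₁ cos δ + cos φ₁ sin δ cos θ)
   = arcsin(-0.49060·0.95328 + 0.87138·0.30208·0.65869) = -17.11536°
λ₂ = λ₁ + atan2(sin θ sin δ cos φ₁, cos δ − sin φ₁ sin φ₂) = -99.56289°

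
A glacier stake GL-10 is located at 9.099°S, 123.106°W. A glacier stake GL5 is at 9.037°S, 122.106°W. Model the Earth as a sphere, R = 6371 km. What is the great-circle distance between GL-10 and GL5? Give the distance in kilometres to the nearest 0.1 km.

110.0 km

Δφ = 0.0620°,  Δλ = 1.0000°
a = sin²(Δφ/2) + cos φ₁ cos φ₂ sin²(Δλ/2) = 0.000075
c = 2·arcsin(√a) = 0.017269 rad = 0.9894°
d = R·c = 6371 × 0.017269 = 110.0 km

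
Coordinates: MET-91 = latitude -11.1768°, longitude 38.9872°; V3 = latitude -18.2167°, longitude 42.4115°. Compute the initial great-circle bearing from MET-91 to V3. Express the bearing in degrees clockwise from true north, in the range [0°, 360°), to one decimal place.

Δλ = 3.4243°
y = sin Δλ · cos φ₂ = 0.056736
x = cos φ₁ sin φ₂ − sin φ₁ cos φ₂ cos Δλ = -0.122889
θ = atan2(y, x) = 155.2179° → 155.2179° (mod 360°)

155.2°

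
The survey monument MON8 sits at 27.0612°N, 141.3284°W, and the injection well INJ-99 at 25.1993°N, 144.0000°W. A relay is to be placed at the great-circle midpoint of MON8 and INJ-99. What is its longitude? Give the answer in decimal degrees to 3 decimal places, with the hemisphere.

Bx = cos φ₂ cos Δλ = 0.903849,  By = cos φ₂ sin Δλ = -0.042175
φₘ = atan2(sin φ₁ + sin φ₂, √((cos φ₁ + Bx)² + By²)) = 26.13641°
λₘ = λ₁ + atan2(By, cos φ₁ + Bx) = -142.67485°

142.675°W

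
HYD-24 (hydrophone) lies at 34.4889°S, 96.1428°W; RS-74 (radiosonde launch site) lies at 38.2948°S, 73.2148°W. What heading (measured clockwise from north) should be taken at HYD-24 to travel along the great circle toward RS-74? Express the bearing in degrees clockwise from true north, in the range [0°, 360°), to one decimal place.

108.4°

Δλ = 22.9280°
y = sin Δλ · cos φ₂ = 0.305750
x = cos φ₁ sin φ₂ − sin φ₁ cos φ₂ cos Δλ = -0.101487
θ = atan2(y, x) = 108.3624° → 108.3624° (mod 360°)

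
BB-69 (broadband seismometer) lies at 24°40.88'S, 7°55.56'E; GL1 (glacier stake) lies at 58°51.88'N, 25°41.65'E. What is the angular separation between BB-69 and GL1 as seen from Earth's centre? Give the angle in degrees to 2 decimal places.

84.84°

BB-69: φ = -24.68133°, λ = +7.92600°
GL1: φ = +58.86467°, λ = +25.69417°
Δφ = 83.5460°,  Δλ = 17.7682°
a = sin²(Δφ/2) + cos φ₁ cos φ₂ sin²(Δλ/2) = 0.455003
c = 2·arcsin(√a) = 1.480680 rad = 84.8367°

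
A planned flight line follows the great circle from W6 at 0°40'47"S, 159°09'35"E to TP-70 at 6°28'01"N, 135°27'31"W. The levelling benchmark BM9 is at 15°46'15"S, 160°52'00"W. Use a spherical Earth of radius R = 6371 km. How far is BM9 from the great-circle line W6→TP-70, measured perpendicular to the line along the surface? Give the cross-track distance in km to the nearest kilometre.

2214 km

W6: φ = -0.67972°, λ = +159.15972°
TP-70: φ = +6.46694°, λ = -135.45861°
BM9: φ = -15.77083°, λ = -160.86667°
δ₁₃ = central angle W6→BM9 = 0.736737 rad  (haversine)
θ₁₃ = bearing W6→BM9 = 113.046°,  θ₁₂ = bearing W6→TP-70 = 82.587°
dₓₜ = R·arcsin(sin δ₁₃ · sin(θ₁₃ − θ₁₂)) = 6371·arcsin(0.67187·sin(30.460°)) = 2214.227 km
|dₓₜ| = 2214.227 km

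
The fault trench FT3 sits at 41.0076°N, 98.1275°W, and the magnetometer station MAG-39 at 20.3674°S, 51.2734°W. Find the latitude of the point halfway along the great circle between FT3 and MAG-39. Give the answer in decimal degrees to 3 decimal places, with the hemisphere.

Bx = cos φ₂ cos Δλ = 0.641104,  By = cos φ₂ sin Δλ = 0.683999
φₘ = atan2(sin φ₁ + sin φ₂, √((cos φ₁ + Bx)² + By²)) = 11.21266°
λₘ = λ₁ + atan2(By, cos φ₁ + Bx) = -72.01955°

11.213°N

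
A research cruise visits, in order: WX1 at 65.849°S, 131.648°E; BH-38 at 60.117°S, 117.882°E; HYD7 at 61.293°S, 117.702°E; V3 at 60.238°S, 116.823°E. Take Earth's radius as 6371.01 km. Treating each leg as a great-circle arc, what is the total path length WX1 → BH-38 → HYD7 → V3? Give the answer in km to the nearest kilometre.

WX1→BH-38: c = 0.147480 rad, d = 939.59 km
BH-38→HYD7: c = 0.020583 rad, d = 131.13 km
HYD7→V3: c = 0.019879 rad, d = 126.65 km
Total = 939.59 + 131.13 + 126.65 = 1197.37 km

1197 km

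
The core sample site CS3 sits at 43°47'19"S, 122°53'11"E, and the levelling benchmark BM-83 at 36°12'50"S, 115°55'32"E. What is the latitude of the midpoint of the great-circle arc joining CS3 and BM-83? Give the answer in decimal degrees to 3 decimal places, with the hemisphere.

40.053°S

CS3: φ = -43.78861°, λ = +122.88639°
BM-83: φ = -36.21389°, λ = +115.92556°
Bx = cos φ₂ cos Δλ = 0.800870,  By = cos φ₂ sin Δλ = -0.097779
φₘ = atan2(sin φ₁ + sin φ₂, √((cos φ₁ + Bx)² + By²)) = -40.05318°
λₘ = λ₁ + atan2(By, cos φ₁ + Bx) = 119.21240°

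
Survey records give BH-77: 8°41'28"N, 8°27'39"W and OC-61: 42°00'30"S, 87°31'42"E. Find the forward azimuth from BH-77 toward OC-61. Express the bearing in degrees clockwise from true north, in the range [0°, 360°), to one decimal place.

BH-77: φ = +8.69111°, λ = -8.46083°
OC-61: φ = -42.00833°, λ = +87.52833°
Δλ = 95.9892°
y = sin Δλ · cos φ₂ = 0.738992
x = cos φ₁ sin φ₂ − sin φ₁ cos φ₂ cos Δλ = -0.649839
θ = atan2(y, x) = 131.3271° → 131.3271° (mod 360°)

131.3°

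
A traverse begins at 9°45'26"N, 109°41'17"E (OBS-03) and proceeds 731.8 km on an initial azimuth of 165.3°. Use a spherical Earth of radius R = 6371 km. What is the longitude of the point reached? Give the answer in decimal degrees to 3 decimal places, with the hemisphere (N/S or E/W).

111.358°E

OBS-03: φ = +9.75722°, λ = +109.68806°
δ = d/R = 731.8/6371 = 0.114864 rad
φ₂ = arcsin(sin φ₁ cos δ + cos φ₁ sin δ cos θ)
   = arcsin(0.16947·0.99341 + 0.98553·0.11461·-0.96727) = 3.38817°
λ₂ = λ₁ + atan2(sin θ sin δ cos φ₁, cos δ − sin φ₁ sin φ₂) = 111.35758°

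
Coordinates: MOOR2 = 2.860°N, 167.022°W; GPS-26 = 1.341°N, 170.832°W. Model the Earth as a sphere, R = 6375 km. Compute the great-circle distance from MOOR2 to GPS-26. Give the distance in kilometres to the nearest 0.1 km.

456.1 km

Δφ = -1.5190°,  Δλ = -3.8100°
a = sin²(Δφ/2) + cos φ₁ cos φ₂ sin²(Δλ/2) = 0.001279
c = 2·arcsin(√a) = 0.071544 rad = 4.0992°
d = R·c = 6375 × 0.071544 = 456.1 km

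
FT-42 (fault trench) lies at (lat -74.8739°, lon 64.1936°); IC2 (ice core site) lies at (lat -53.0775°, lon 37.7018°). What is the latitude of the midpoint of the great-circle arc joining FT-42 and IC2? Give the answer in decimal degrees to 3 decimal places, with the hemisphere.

Bx = cos φ₂ cos Δλ = 0.537656,  By = cos φ₂ sin Δλ = -0.267969
φₘ = atan2(sin φ₁ + sin φ₂, √((cos φ₁ + Bx)² + By²)) = -64.48434°
λₘ = λ₁ + atan2(By, cos φ₁ + Bx) = 45.64449°

64.484°S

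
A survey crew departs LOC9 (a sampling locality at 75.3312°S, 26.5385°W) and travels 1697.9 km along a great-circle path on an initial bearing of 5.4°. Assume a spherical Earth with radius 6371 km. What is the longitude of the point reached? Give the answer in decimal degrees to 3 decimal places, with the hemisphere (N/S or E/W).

δ = d/R = 1697.9/6371 = 0.266504 rad
φ₂ = arcsin(sin φ₁ cos δ + cos φ₁ sin δ cos θ)
   = arcsin(-0.96741·0.96470 + 0.25323·0.26336·0.99556) = -60.09562°
λ₂ = λ₁ + atan2(sin θ sin δ cos φ₁, cos δ − sin φ₁ sin φ₂) = -23.68900°

23.689°W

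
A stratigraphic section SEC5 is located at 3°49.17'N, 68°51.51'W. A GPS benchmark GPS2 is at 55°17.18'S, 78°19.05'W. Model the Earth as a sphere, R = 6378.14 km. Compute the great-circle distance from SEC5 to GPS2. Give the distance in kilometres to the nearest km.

6637 km

SEC5: φ = +3.81950°, λ = -68.85850°
GPS2: φ = -55.28633°, λ = -78.31750°
Δφ = -59.1058°,  Δλ = -9.4590°
a = sin²(Δφ/2) + cos φ₁ cos φ₂ sin²(Δλ/2) = 0.247136
c = 2·arcsin(√a) = 1.040570 rad = 59.6203°
d = R·c = 6378.14 × 1.040570 = 6636.9 km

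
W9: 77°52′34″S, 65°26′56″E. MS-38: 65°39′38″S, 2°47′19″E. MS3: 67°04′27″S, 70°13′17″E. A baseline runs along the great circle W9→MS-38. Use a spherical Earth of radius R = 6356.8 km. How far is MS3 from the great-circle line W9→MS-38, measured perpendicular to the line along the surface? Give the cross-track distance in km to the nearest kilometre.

1186 km

W9: φ = -77.87611°, λ = +65.44889°
MS-38: φ = -65.66056°, λ = +2.78861°
MS3: φ = -67.07417°, λ = +70.22139°
δ₁₃ = central angle W9→MS3 = 0.190037 rad  (haversine)
θ₁₃ = bearing W9→MS3 = 9.879°,  θ₁₂ = bearing W9→MS-38 = 269.014°
dₓₜ = R·arcsin(sin δ₁₃ · sin(θ₁₃ − θ₁₂)) = 6356.8·arcsin(0.18890·sin(-259.135°)) = 1186.115 km
|dₓₜ| = 1186.115 km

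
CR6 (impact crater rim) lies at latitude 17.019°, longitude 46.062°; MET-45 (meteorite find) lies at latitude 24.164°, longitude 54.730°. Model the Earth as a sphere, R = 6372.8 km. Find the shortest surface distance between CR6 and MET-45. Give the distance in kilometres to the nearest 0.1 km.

1201.8 km

Δφ = 7.1450°,  Δλ = 8.6680°
a = sin²(Δφ/2) + cos φ₁ cos φ₂ sin²(Δλ/2) = 0.008865
c = 2·arcsin(√a) = 0.188588 rad = 10.8053°
d = R·c = 6372.8 × 0.188588 = 1201.8 km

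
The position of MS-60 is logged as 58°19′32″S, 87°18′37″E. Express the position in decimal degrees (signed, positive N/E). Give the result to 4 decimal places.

lat: 58.3256° S → -58.3256°
lon: 87.3103° E → +87.3103°

-58.3256°, +87.3103°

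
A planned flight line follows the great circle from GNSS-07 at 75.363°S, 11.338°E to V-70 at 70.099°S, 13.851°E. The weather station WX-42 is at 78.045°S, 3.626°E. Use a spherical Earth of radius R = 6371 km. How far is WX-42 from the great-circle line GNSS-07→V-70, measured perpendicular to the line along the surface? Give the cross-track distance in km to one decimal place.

δ₁₃ = central angle GNSS-07→WX-42 = 0.056022 rad  (haversine)
θ₁₃ = bearing GNSS-07→WX-42 = 209.765°,  θ₁₂ = bearing GNSS-07→V-70 = 9.271°
dₓₜ = R·arcsin(sin δ₁₃ · sin(θ₁₃ − θ₁₂)) = 6371·arcsin(0.05599·sin(200.494°)) = -124.901 km
|dₓₜ| = 124.901 km

124.9 km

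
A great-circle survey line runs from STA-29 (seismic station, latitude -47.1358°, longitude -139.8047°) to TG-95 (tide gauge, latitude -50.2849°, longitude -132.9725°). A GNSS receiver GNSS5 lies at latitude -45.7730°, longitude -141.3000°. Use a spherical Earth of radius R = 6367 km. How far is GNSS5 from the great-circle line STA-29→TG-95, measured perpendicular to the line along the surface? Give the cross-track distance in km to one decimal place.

δ₁₃ = central angle STA-29→GNSS5 = 0.029815 rad  (haversine)
θ₁₃ = bearing STA-29→GNSS5 = 322.370°,  θ₁₂ = bearing STA-29→TG-95 = 127.468°
dₓₜ = R·arcsin(sin δ₁₃ · sin(θ₁₃ − θ₁₂)) = 6367·arcsin(0.02981·sin(194.901°)) = -48.810 km
|dₓₜ| = 48.810 km

48.8 km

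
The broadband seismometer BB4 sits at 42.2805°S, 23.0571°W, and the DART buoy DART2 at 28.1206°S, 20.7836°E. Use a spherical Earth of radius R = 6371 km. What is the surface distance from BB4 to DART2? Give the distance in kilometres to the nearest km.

4228 km

Δφ = 14.1599°,  Δλ = 43.8407°
a = sin²(Δφ/2) + cos φ₁ cos φ₂ sin²(Δλ/2) = 0.106131
c = 2·arcsin(√a) = 0.663669 rad = 38.0254°
d = R·c = 6371 × 0.663669 = 4228.2 km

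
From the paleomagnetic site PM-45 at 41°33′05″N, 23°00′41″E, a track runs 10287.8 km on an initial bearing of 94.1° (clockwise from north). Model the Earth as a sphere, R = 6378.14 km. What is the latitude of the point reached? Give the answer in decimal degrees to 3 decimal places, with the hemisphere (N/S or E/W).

4.671°S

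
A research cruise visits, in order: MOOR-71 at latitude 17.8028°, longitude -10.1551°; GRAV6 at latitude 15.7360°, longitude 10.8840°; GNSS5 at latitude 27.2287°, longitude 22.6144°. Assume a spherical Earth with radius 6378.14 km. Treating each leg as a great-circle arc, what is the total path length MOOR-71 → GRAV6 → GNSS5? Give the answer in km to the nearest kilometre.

4015 km

MOOR-71→GRAV6: c = 0.353242 rad, d = 2253.03 km
GRAV6→GNSS5: c = 0.276285 rad, d = 1762.18 km
Total = 2253.03 + 1762.18 = 4015.21 km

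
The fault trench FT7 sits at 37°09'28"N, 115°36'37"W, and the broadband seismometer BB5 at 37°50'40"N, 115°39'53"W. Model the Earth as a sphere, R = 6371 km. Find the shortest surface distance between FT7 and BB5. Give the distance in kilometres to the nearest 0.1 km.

FT7: φ = +37.15778°, λ = -115.61028°
BB5: φ = +37.84444°, λ = -115.66472°
Δφ = 0.6867°,  Δλ = -0.0544°
a = sin²(Δφ/2) + cos φ₁ cos φ₂ sin²(Δλ/2) = 0.000036
c = 2·arcsin(√a) = 0.012008 rad = 0.6880°
d = R·c = 6371 × 0.012008 = 76.5 km

76.5 km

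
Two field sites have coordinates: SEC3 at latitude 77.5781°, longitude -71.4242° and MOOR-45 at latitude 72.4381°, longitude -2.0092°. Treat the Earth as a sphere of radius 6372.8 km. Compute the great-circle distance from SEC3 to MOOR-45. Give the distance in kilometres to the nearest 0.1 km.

Δφ = -5.1400°,  Δλ = 69.4150°
a = sin²(Δφ/2) + cos φ₁ cos φ₂ sin²(Δλ/2) = 0.023053
c = 2·arcsin(√a) = 0.304845 rad = 17.4663°
d = R·c = 6372.8 × 0.304845 = 1942.7 km

1942.7 km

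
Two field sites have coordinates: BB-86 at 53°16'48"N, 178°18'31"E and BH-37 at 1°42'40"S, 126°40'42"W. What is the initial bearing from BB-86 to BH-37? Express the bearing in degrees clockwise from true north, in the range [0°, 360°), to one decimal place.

BB-86: φ = +53.28000°, λ = +178.30861°
BH-37: φ = -1.71111°, λ = -126.67833°
Δλ = 55.0131°
y = sin Δλ · cos φ₂ = 0.818917
x = cos φ₁ sin φ₂ − sin φ₁ cos φ₂ cos Δλ = -0.477259
θ = atan2(y, x) = 120.2333° → 120.2333° (mod 360°)

120.2°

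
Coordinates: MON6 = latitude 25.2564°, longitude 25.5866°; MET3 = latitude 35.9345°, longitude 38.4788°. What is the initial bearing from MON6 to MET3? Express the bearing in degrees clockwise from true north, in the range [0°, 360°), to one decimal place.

43.0°

Δλ = 12.8922°
y = sin Δλ · cos φ₂ = 0.180656
x = cos φ₁ sin φ₂ − sin φ₁ cos φ₂ cos Δλ = 0.194000
θ = atan2(y, x) = 42.9601° → 42.9601° (mod 360°)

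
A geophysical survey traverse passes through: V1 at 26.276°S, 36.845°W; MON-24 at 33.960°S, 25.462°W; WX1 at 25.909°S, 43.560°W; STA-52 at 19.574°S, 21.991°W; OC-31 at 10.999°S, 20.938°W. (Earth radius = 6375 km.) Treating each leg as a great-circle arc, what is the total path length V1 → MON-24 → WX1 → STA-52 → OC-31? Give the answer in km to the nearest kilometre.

V1→MON-24: c = 0.217725 rad, d = 1388.00 km
MON-24→WX1: c = 0.307036 rad, d = 1957.35 km
WX1→STA-52: c = 0.363811 rad, d = 2319.30 km
STA-52→OC-31: c = 0.150706 rad, d = 960.75 km
Total = 1388.00 + 1957.35 + 2319.30 + 960.75 = 6625.40 km

6625 km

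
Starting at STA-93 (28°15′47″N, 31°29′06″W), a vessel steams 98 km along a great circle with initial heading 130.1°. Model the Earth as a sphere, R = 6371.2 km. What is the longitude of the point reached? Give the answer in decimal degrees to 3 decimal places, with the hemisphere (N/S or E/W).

30.724°W

STA-93: φ = +28.26306°, λ = -31.48500°
δ = d/R = 98/6371.2 = 0.015382 rad
φ₂ = arcsin(sin φ₁ cos δ + cos φ₁ sin δ cos θ)
   = arcsin(0.47352·0.99988 + 0.88078·0.01538·-0.64412) = 27.69328°
λ₂ = λ₁ + atan2(sin θ sin δ cos φ₁, cos δ − sin φ₁ sin φ₂) = -30.72366°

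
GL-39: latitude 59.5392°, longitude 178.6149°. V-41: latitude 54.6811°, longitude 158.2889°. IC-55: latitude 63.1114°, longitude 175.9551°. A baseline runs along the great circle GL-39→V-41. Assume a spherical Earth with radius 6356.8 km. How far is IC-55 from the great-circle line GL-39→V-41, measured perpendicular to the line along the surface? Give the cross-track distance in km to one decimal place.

420.0 km

δ₁₃ = central angle GL-39→IC-55 = 0.066192 rad  (haversine)
θ₁₃ = bearing GL-39→IC-55 = 341.501°,  θ₁₂ = bearing GL-39→V-41 = 255.040°
dₓₜ = R·arcsin(sin δ₁₃ · sin(θ₁₃ − θ₁₂)) = 6356.8·arcsin(0.06614·sin(86.460°)) = 419.968 km
|dₓₜ| = 419.968 km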